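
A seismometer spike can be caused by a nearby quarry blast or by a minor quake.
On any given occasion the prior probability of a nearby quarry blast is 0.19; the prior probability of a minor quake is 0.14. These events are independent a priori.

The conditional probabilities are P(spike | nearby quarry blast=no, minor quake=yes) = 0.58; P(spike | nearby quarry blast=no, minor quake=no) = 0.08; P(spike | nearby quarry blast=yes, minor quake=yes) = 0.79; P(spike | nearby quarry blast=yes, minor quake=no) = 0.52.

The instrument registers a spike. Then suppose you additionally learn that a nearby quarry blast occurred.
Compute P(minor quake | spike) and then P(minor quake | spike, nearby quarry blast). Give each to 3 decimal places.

Sum P(spike|·) weighted by the priors over the 4 (nearby quarry blast, minor quake) configurations:
  P(spike) = 0.08×0.81×0.86 + 0.58×0.81×0.14 + 0.52×0.19×0.86 + 0.79×0.19×0.14
        = 0.055728 + 0.065772 + 0.084968 + 0.021014 = 0.227482
The terms with minor quake present sum to 0.086786, so
  P(minor quake | spike) = 0.086786 / 0.227482 ≈ 0.382

Now also conditioning on nearby quarry blast=true:
Sum P(spike|·) weighted by the priors over both values of minor quake:
  P(spike | nearby quarry blast) = 0.52*0.86 + 0.79*0.14
        = 0.447200 + 0.110600 = 0.557800
The terms with minor quake present sum to 0.110600, so
  P(minor quake | spike, nearby quarry blast) = 0.110600 / 0.557800 ≈ 0.198

P(minor quake | spike) ≈ 0.382; P(minor quake | spike, nearby quarry blast) ≈ 0.198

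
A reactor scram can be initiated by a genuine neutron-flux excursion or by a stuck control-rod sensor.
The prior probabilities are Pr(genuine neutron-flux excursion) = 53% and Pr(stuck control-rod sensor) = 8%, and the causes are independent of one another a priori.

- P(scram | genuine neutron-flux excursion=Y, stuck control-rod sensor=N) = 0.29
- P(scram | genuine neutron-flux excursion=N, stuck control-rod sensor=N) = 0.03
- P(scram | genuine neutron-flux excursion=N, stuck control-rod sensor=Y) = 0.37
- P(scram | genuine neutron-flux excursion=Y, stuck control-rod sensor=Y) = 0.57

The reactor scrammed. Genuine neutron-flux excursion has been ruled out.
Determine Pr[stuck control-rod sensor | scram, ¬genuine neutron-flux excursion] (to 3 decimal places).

Pr[stuck control-rod sensor | scram, ¬genuine neutron-flux excursion] ≈ 0.517

P(scram | ¬genuine neutron-flux excursion) = 0.03×0.92 + 0.37×0.08 = 0.027600 + 0.029600 = 0.057200
The stuck control-rod sensor-present share is 0.37×0.08 = 0.029600.
So P(stuck control-rod sensor | scram, ¬genuine neutron-flux excursion) = 0.029600/0.057200 ≈ 0.517.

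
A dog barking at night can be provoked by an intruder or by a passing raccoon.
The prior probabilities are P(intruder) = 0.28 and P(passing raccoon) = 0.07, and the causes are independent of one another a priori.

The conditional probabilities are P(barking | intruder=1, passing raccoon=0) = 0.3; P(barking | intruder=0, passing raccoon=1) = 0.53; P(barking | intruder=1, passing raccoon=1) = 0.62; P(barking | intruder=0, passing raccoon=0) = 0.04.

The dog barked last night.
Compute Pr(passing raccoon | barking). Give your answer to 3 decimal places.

Pr(passing raccoon | barking) ≈ 0.270

Weight on passing raccoon=true, given the evidence: 0.026712 + 0.012152 = 0.038864
The normalizing constant is 0.04×0.72×0.93 + 0.53×0.72×0.07 + 0.3×0.28×0.93 + 0.62×0.28×0.07 = 0.143768
P(passing raccoon | barking) = 0.038864/0.143768 ≈ 0.270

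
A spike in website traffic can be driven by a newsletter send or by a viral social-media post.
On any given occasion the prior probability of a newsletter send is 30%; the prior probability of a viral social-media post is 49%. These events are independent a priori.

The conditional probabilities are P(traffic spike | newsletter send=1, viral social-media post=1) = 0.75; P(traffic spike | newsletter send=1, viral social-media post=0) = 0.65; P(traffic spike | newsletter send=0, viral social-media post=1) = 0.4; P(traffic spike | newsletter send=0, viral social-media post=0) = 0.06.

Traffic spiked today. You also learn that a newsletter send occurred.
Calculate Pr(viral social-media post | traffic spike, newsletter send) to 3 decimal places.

Pr(viral social-media post | traffic spike, newsletter send) ≈ 0.526

For the numerator, keep only viral social-media post=true terms: 0.75·0.49 = 0.367500
Normalizer over all consistent configurations: 0.65·0.51 + 0.75·0.49 = 0.699000
Posterior = 0.367500 / 0.699000 ≈ 0.526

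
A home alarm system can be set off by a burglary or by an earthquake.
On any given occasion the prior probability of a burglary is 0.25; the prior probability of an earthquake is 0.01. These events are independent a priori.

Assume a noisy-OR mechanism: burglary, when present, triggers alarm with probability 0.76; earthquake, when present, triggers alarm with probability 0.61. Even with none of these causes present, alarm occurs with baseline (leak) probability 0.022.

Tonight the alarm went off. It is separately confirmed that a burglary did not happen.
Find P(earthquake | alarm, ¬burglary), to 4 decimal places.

P(earthquake | alarm, ¬burglary) ≈ 0.2212

Under noisy-OR, P(alarm | causes) = 1 − (1−0.022)·∏(1−qᵢ) over the active causes.
Weight on earthquake=true, given the evidence: 0.61858×0.01 = 0.006186
The normalizing constant is 0.022×0.99 + 0.61858×0.01 = 0.027966
Posterior = 0.006186 / 0.027966 ≈ 0.2212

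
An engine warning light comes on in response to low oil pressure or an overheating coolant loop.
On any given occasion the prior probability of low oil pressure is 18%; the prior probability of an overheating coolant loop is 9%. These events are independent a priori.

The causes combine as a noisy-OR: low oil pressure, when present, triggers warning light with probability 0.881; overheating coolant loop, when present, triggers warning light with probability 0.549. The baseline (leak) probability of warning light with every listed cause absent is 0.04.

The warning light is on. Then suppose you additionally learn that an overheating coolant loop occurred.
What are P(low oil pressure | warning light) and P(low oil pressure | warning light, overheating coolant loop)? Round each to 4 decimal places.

P(low oil pressure | warning light) ≈ 0.6912; P(low oil pressure | warning light, overheating coolant loop) ≈ 0.2686

Under noisy-OR, P(warning light | causes) = 1 − (1−0.04)·∏(1−qᵢ) over the active causes.
P(warning light) = 0.04·0.82·0.91 + 0.56704·0.82·0.09 + 0.88576·0.18·0.91 + 0.948478·0.18·0.09 = 0.029848 + 0.041848 + 0.145087 + 0.015365 = 0.232148
The low oil pressure-present share is 0.145087 + 0.015365 = 0.160452.
Hence the posterior is 0.160452/0.232148 ≈ 0.6912.

With the extra evidence:
P(warning light | overheating coolant loop) = 0.56704×0.82 + 0.948478×0.18 = 0.464973 + 0.170726 = 0.635699
Restricting to configurations with low oil pressure present: 0.948478×0.18 = 0.170726.
P(low oil pressure | warning light, overheating coolant loop) = 0.170726 / 0.635699 ≈ 0.2686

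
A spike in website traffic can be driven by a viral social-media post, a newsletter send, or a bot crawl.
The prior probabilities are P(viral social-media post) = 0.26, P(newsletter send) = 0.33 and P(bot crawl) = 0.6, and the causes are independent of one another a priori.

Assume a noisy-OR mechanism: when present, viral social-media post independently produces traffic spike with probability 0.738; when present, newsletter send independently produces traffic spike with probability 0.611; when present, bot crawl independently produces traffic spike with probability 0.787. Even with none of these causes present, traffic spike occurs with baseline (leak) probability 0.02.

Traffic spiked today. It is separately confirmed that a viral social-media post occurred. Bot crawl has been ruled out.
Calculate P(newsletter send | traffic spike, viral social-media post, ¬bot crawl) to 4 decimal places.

P(newsletter send | traffic spike, viral social-media post, ¬bot crawl) ≈ 0.3736

Under noisy-OR, P(traffic spike | causes) = 1 − (1−0.02)·∏(1−qᵢ) over the active causes.
Weight on newsletter send=true, given the evidence: 0.90012*0.33 = 0.297040
The normalizing constant is 0.74324*0.67 + 0.90012*0.33 = 0.795011
P(newsletter send | traffic spike, viral social-media post, ¬bot crawl) = 0.297040/0.795011 ≈ 0.3736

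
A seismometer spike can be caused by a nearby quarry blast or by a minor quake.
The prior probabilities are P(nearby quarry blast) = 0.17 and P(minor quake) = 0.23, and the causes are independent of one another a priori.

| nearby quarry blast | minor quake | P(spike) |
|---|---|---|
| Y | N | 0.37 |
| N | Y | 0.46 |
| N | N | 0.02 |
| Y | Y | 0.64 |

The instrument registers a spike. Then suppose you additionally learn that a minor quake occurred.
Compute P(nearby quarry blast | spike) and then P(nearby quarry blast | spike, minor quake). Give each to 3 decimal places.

P(nearby quarry blast | spike) ≈ 0.422; P(nearby quarry blast | spike, minor quake) ≈ 0.222

Sum P(spike|·) weighted by the priors over the 4 (nearby quarry blast, minor quake) configurations:
  P(spike) = 0.02*0.83*0.77 + 0.46*0.83*0.23 + 0.37*0.17*0.77 + 0.64*0.17*0.23
        = 0.012782 + 0.087814 + 0.048433 + 0.025024 = 0.174053
The terms with nearby quarry blast present sum to 0.073457, so
  P(nearby quarry blast | spike) = 0.073457 / 0.174053 ≈ 0.422

Now condition on the additional information:
P(spike | minor quake) = 0.46×0.83 + 0.64×0.17 = 0.381800 + 0.108800 = 0.490600
The nearby quarry blast-present share is 0.64×0.17 = 0.108800.
P(nearby quarry blast | spike, minor quake) = 0.108800 / 0.490600 ≈ 0.222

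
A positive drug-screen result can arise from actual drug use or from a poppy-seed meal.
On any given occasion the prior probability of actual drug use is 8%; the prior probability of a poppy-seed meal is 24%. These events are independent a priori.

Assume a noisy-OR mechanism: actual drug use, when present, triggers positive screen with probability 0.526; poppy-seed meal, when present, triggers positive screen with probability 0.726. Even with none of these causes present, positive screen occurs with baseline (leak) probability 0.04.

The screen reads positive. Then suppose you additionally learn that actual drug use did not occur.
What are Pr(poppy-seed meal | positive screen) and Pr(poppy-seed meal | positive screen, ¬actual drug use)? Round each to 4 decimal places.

Pr(poppy-seed meal | positive screen) ≈ 0.7461; Pr(poppy-seed meal | positive screen, ¬actual drug use) ≈ 0.8533

Under noisy-OR, P(positive screen | causes) = 1 − (1−0.04)·∏(1−qᵢ) over the active causes.
Enumerate the 4 (actual drug use, poppy-seed meal) configurations and weight by the priors:
  P(positive screen) = 0.04*0.92*0.76 + 0.73696*0.92*0.24 + 0.54496*0.08*0.76 + 0.875319*0.08*0.24
        = 0.027968 + 0.162721 + 0.033134 + 0.016806 = 0.240629
The terms with poppy-seed meal present sum to 0.179527, so
  P(poppy-seed meal | positive screen) = 0.179527 / 0.240629 ≈ 0.7461

With the extra evidence:
Weight on poppy-seed meal=true, given the evidence: 0.73696*0.24 = 0.176870
Denominator P(positive screen | ¬actual drug use): 0.04*0.76 + 0.73696*0.24 = 0.207270
P(poppy-seed meal | positive screen, ¬actual drug use) = 0.176870/0.207270 ≈ 0.8533
Ruling out actual drug use raises the posterior on poppy-seed meal — the flip side of explaining away.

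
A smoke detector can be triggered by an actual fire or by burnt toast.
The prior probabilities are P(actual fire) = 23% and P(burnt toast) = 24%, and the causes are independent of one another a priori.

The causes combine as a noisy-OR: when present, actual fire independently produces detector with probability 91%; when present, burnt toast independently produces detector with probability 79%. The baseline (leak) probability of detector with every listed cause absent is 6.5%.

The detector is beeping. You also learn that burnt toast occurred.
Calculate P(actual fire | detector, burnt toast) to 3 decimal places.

Under noisy-OR, P(detector | causes) = 1 − (1−0.065)·∏(1−qᵢ) over the active causes.
For the numerator, keep only actual fire=true terms: 0.982329·0.23 = 0.225936
The normalizing constant is 0.80365·0.77 + 0.982329·0.23 = 0.844747
Posterior = 0.225936 / 0.844747 ≈ 0.267

P(actual fire | detector, burnt toast) ≈ 0.267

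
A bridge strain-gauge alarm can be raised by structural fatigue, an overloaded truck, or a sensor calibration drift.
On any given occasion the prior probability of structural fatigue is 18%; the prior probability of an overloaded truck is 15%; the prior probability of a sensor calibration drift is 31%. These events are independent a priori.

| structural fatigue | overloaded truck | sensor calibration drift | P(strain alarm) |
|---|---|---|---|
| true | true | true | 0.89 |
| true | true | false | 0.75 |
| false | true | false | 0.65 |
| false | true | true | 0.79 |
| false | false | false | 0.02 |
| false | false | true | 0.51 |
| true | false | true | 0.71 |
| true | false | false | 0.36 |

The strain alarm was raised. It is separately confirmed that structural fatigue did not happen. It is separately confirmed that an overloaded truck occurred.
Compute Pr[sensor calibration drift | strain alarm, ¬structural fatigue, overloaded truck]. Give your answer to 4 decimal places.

Enumerate both values of sensor calibration drift and weight by the priors:
  P(strain alarm | ¬structural fatigue, overloaded truck) = 0.65×0.69 + 0.79×0.31
        = 0.448500 + 0.244900 = 0.693400
The terms with sensor calibration drift present sum to 0.244900, so
  P(sensor calibration drift | strain alarm, ¬structural fatigue, overloaded truck) = 0.244900 / 0.693400 ≈ 0.3532

Pr[sensor calibration drift | strain alarm, ¬structural fatigue, overloaded truck] ≈ 0.3532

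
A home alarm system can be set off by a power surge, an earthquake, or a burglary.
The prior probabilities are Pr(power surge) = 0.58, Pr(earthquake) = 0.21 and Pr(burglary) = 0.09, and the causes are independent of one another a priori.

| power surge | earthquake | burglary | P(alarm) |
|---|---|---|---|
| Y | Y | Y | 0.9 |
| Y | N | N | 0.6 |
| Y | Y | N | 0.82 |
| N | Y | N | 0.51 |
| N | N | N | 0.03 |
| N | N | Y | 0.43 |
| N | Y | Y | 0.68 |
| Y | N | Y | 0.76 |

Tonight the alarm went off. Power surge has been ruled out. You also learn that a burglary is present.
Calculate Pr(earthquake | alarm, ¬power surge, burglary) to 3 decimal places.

Pr(earthquake | alarm, ¬power surge, burglary) ≈ 0.296

P(alarm | ¬power surge, burglary) = 0.43*0.79 + 0.68*0.21 = 0.339700 + 0.142800 = 0.482500
The earthquake-present share is 0.68*0.21 = 0.142800.
Hence the posterior is 0.142800/0.482500 ≈ 0.296.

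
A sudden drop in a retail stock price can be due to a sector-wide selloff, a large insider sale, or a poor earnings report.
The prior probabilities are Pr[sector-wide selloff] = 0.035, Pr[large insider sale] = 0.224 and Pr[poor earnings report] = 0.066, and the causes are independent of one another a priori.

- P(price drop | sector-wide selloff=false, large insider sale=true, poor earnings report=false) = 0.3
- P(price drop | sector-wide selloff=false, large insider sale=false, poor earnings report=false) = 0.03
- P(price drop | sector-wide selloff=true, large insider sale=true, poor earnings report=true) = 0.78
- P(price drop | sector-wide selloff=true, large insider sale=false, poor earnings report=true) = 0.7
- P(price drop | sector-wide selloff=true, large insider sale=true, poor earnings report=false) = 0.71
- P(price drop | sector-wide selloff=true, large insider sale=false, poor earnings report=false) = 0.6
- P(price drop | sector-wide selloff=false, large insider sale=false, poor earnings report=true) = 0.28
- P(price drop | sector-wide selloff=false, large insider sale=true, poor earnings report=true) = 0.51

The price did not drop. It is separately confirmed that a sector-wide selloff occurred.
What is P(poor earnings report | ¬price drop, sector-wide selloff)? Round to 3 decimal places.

P(poor earnings report | ¬price drop, sector-wide selloff) ≈ 0.050

By total probability over the 4 (large insider sale, poor earnings report) configurations:
  P(¬price drop | sector-wide selloff) = 0.4×0.776×0.934 + 0.3×0.776×0.066 + 0.29×0.224×0.934 + 0.22×0.224×0.066
        = 0.289914 + 0.015365 + 0.060673 + 0.003252 = 0.369204
Configurations with poor earnings report contribute 0.018617, so
  P(poor earnings report | ¬price drop, sector-wide selloff) = 0.018617 / 0.369204 ≈ 0.050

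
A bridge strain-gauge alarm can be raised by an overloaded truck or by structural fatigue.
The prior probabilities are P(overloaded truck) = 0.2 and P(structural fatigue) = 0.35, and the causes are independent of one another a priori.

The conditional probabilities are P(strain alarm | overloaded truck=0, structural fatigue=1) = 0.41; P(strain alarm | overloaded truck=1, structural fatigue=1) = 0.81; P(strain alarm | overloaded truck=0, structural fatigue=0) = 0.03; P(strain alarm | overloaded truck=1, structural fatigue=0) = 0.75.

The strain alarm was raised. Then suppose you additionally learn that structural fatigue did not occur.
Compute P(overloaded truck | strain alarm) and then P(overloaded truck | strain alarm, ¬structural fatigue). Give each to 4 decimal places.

Weight on overloaded truck=true, given the evidence: 0.097500 + 0.056700 = 0.154200
Denominator P(strain alarm): 0.03·0.8·0.65 + 0.41·0.8·0.35 + 0.75·0.2·0.65 + 0.81·0.2·0.35 = 0.284600
Posterior = 0.154200 / 0.284600 ≈ 0.5418

Now condition on the additional information:
Enumerate both values of overloaded truck and weight by the priors:
  P(strain alarm | ¬structural fatigue) = 0.03·0.8 + 0.75·0.2
        = 0.024000 + 0.150000 = 0.174000
Configurations with overloaded truck contribute 0.150000, so
  P(overloaded truck | strain alarm, ¬structural fatigue) = 0.150000 / 0.174000 ≈ 0.8621

P(overloaded truck | strain alarm) ≈ 0.5418; P(overloaded truck | strain alarm, ¬structural fatigue) ≈ 0.8621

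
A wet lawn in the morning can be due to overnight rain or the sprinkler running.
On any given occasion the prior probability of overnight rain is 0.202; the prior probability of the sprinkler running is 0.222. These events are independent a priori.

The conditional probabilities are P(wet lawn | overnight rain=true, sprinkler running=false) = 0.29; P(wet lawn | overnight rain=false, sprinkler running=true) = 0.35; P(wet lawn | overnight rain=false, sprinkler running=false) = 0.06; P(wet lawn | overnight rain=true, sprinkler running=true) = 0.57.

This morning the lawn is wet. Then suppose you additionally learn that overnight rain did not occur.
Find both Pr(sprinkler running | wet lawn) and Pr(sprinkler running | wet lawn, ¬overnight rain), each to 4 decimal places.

For the numerator, keep only sprinkler running=true terms: 0.062005 + 0.025561 = 0.087566
Denominator P(wet lawn): 0.06×0.798×0.778 + 0.35×0.798×0.222 + 0.29×0.202×0.778 + 0.57×0.202×0.222 = 0.170392
Posterior = 0.087566 / 0.170392 ≈ 0.5139

Now also conditioning on overnight rain≠true:
P(wet lawn | ¬overnight rain) = 0.06·0.778 + 0.35·0.222 = 0.046680 + 0.077700 = 0.124380
Of this, 0.077700 comes from 0.35·0.222 (the sprinkler running=true cases).
So P(sprinkler running | wet lawn, ¬overnight rain) = 0.077700/0.124380 ≈ 0.6247.
Ruling out overnight rain raises the posterior on sprinkler running — the flip side of explaining away.

Pr(sprinkler running | wet lawn) ≈ 0.5139; Pr(sprinkler running | wet lawn, ¬overnight rain) ≈ 0.6247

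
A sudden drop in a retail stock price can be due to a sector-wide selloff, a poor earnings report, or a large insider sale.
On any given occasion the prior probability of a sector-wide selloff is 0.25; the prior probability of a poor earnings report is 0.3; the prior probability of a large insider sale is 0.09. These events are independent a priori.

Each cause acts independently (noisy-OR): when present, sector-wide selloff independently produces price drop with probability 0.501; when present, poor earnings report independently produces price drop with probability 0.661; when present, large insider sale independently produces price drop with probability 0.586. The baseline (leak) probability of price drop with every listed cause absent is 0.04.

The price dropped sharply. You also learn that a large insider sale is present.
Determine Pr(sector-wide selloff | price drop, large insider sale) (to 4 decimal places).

Pr(sector-wide selloff | price drop, large insider sale) ≈ 0.2915

Under noisy-OR, P(price drop | causes) = 1 − (1−0.04)·∏(1−qᵢ) over the active causes.
Numerator (weight on configurations with sector-wide selloff): 0.140293 + 0.069958 = 0.210251
Normalizer over all consistent configurations: 0.60256·0.75·0.7 + 0.865268·0.75·0.3 + 0.801677·0.25·0.7 + 0.932769·0.25·0.3 = 0.721280
Posterior = 0.210251 / 0.721280 ≈ 0.2915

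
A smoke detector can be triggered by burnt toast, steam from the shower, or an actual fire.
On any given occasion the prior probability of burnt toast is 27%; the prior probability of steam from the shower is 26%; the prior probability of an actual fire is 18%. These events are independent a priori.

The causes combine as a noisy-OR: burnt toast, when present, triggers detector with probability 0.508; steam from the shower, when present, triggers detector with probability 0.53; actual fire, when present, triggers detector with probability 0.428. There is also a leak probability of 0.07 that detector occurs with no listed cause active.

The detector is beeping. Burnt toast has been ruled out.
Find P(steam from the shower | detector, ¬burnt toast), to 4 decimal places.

Under noisy-OR, P(detector | causes) = 1 − (1−0.07)·∏(1−qᵢ) over the active causes.
Sum P(detector|·) weighted by the priors over the 4 (steam from the shower, actual fire) configurations:
  P(detector | ¬burnt toast) = 0.07*0.74*0.82 + 0.46804*0.74*0.18 + 0.5629*0.26*0.82 + 0.749979*0.26*0.18
        = 0.042476 + 0.062343 + 0.120010 + 0.035099 = 0.259928
The terms with steam from the shower present sum to 0.155109, so
  P(steam from the shower | detector, ¬burnt toast) = 0.155109 / 0.259928 ≈ 0.5967

P(steam from the shower | detector, ¬burnt toast) ≈ 0.5967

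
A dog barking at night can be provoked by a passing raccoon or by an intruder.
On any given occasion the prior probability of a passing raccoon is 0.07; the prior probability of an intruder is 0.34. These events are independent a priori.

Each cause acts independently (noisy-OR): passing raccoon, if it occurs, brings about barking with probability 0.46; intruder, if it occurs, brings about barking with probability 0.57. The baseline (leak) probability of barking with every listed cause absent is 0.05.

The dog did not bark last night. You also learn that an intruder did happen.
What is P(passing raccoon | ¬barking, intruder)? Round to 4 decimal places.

P(passing raccoon | ¬barking, intruder) ≈ 0.0391

Under noisy-OR, P(barking | causes) = 1 − (1−0.05)·∏(1−qᵢ) over the active causes.
By total probability over both values of passing raccoon:
  P(¬barking | intruder) = 0.4085*0.93 + 0.22059*0.07
        = 0.379905 + 0.015441 = 0.395346
Configurations with passing raccoon contribute 0.015441, so
  P(passing raccoon | ¬barking, intruder) = 0.015441 / 0.395346 ≈ 0.0391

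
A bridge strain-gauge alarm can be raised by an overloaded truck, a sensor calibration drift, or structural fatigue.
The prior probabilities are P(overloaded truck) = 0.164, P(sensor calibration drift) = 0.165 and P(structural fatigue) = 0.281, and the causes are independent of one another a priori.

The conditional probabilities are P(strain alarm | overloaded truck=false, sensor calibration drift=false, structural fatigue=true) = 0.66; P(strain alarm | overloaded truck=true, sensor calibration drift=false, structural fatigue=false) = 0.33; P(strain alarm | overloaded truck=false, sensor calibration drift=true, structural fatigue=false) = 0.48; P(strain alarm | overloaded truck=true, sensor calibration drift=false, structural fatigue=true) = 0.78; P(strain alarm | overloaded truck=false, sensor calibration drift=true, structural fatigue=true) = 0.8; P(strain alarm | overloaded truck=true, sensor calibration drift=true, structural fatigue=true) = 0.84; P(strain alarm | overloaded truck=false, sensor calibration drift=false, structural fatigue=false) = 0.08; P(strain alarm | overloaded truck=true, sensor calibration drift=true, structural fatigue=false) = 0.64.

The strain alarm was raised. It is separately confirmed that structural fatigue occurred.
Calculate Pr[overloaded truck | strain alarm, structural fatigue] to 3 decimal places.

Pr[overloaded truck | strain alarm, structural fatigue] ≈ 0.185

P(strain alarm | structural fatigue) = 0.66×0.836×0.835 + 0.8×0.836×0.165 + 0.78×0.164×0.835 + 0.84×0.164×0.165 = 0.460720 + 0.110352 + 0.106813 + 0.022730 = 0.700615
Of this, 0.129543 comes from 0.106813 + 0.022730 (the overloaded truck=true cases).
So P(overloaded truck | strain alarm, structural fatigue) = 0.129543/0.700615 ≈ 0.185.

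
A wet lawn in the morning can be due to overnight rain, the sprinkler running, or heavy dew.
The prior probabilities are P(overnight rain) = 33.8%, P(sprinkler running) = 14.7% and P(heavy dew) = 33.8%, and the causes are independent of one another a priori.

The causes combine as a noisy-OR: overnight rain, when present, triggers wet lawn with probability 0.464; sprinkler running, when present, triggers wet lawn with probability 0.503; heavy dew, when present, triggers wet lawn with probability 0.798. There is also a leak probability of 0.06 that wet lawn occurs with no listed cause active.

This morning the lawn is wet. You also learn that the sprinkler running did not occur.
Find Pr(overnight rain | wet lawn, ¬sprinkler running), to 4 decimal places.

Pr(overnight rain | wet lawn, ¬sprinkler running) ≈ 0.5072

Under noisy-OR, P(wet lawn | causes) = 1 − (1−0.06)·∏(1−qᵢ) over the active causes.
By total probability over the 4 (overnight rain, heavy dew) configurations:
  P(wet lawn | ¬sprinkler running) = 0.06*0.662*0.662 + 0.81012*0.662*0.338 + 0.49616*0.338*0.662 + 0.898224*0.338*0.338
        = 0.026295 + 0.181269 + 0.111019 + 0.102617 = 0.421200
Keeping only the overnight rain-present terms gives 0.213636, so
  P(overnight rain | wet lawn, ¬sprinkler running) = 0.213636 / 0.421200 ≈ 0.5072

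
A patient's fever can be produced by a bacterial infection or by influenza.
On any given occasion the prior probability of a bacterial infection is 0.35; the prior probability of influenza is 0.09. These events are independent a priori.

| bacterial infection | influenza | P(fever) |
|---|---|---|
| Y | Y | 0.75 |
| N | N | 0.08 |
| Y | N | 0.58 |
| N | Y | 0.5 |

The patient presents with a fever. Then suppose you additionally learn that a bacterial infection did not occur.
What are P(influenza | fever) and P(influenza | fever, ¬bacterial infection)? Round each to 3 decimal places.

For the numerator, keep only influenza=true terms: 0.029250 + 0.023625 = 0.052875
Normalizer over all consistent configurations: 0.08×0.65×0.91 + 0.5×0.65×0.09 + 0.58×0.35×0.91 + 0.75×0.35×0.09 = 0.284925
P(influenza | fever) = 0.052875/0.284925 ≈ 0.186

Now also conditioning on bacterial infection≠true:
Numerator (weight on configurations with influenza): 0.5*0.09 = 0.045000
Denominator P(fever | ¬bacterial infection): 0.08*0.91 + 0.5*0.09 = 0.117800
P(influenza | fever, ¬bacterial infection) = 0.045000/0.117800 ≈ 0.382
With bacterial infection excluded, influenza must carry more of the explanatory weight for the fever.

P(influenza | fever) ≈ 0.186; P(influenza | fever, ¬bacterial infection) ≈ 0.382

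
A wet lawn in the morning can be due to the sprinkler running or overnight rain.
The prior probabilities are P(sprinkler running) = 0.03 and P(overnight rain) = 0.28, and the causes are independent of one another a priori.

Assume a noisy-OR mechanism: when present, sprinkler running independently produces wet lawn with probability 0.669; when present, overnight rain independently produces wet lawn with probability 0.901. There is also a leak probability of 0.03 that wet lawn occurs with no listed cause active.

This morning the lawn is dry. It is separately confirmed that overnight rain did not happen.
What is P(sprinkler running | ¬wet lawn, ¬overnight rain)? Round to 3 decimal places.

P(sprinkler running | ¬wet lawn, ¬overnight rain) ≈ 0.010

Under noisy-OR, P(wet lawn | causes) = 1 − (1−0.03)·∏(1−qᵢ) over the active causes.
Numerator (weight on configurations with sprinkler running): 0.32107×0.03 = 0.009632
The normalizing constant is 0.97×0.97 + 0.32107×0.03 = 0.950532
Posterior = 0.009632 / 0.950532 ≈ 0.010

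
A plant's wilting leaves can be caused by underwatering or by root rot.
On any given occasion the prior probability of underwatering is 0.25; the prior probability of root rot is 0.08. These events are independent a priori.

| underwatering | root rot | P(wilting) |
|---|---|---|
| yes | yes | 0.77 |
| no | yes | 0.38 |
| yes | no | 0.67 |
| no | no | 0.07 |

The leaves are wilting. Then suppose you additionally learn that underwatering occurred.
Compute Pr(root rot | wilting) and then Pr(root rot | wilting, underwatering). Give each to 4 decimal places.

P(wilting) = 0.07·0.75·0.92 + 0.38·0.75·0.08 + 0.67·0.25·0.92 + 0.77·0.25·0.08 = 0.048300 + 0.022800 + 0.154100 + 0.015400 = 0.240600
The root rot-present share is 0.022800 + 0.015400 = 0.038200.
P(root rot | wilting) = 0.038200 / 0.240600 ≈ 0.1588

Now also conditioning on underwatering=true:
Weight on root rot=true, given the evidence: 0.77·0.08 = 0.061600
Denominator P(wilting | underwatering): 0.67·0.92 + 0.77·0.08 = 0.678000
P(root rot | wilting, underwatering) = 0.061600/0.678000 ≈ 0.0909

Pr(root rot | wilting) ≈ 0.1588; Pr(root rot | wilting, underwatering) ≈ 0.0909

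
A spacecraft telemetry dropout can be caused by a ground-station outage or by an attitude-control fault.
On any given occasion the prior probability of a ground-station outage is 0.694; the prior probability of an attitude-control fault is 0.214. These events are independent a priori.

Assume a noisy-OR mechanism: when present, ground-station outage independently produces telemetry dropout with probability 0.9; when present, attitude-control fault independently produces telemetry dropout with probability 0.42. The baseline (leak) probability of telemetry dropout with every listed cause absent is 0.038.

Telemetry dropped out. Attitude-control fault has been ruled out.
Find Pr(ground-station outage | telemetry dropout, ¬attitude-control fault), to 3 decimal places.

Pr(ground-station outage | telemetry dropout, ¬attitude-control fault) ≈ 0.982

Under noisy-OR, P(telemetry dropout | causes) = 1 − (1−0.038)·∏(1−qᵢ) over the active causes.
P(telemetry dropout | ¬attitude-control fault) = 0.038*0.306 + 0.9038*0.694 = 0.011628 + 0.627237 = 0.638865
Restricting to configurations with ground-station outage present: 0.9038*0.694 = 0.627237.
Hence the posterior is 0.627237/0.638865 ≈ 0.982.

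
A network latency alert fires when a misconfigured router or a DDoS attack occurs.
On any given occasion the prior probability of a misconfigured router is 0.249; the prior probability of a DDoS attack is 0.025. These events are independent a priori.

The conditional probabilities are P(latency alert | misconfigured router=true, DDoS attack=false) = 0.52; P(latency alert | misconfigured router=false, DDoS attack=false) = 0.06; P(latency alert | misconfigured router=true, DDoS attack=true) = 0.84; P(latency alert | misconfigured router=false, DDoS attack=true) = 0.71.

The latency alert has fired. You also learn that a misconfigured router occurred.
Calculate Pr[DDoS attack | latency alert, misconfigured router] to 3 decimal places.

Pr[DDoS attack | latency alert, misconfigured router] ≈ 0.040

Weight on DDoS attack=true, given the evidence: 0.84×0.025 = 0.021000
The normalizing constant is 0.52×0.975 + 0.84×0.025 = 0.528000
Posterior = 0.021000 / 0.528000 ≈ 0.040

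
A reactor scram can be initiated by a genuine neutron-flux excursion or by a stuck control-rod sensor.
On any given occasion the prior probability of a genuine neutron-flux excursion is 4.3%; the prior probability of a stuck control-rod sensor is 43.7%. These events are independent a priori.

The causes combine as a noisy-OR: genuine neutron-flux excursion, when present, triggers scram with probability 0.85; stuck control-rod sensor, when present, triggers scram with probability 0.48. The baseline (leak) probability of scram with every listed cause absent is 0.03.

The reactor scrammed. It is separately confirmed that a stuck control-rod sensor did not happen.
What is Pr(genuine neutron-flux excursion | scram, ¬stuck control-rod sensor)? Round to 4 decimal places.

Pr(genuine neutron-flux excursion | scram, ¬stuck control-rod sensor) ≈ 0.5614

Under noisy-OR, P(scram | causes) = 1 − (1−0.03)·∏(1−qᵢ) over the active causes.
Enumerate both values of genuine neutron-flux excursion and weight by the priors:
  P(scram | ¬stuck control-rod sensor) = 0.03×0.957 + 0.8545×0.043
        = 0.028710 + 0.036743 = 0.065453
Keeping only the genuine neutron-flux excursion-present terms gives 0.036743, so
  P(genuine neutron-flux excursion | scram, ¬stuck control-rod sensor) = 0.036743 / 0.065453 ≈ 0.5614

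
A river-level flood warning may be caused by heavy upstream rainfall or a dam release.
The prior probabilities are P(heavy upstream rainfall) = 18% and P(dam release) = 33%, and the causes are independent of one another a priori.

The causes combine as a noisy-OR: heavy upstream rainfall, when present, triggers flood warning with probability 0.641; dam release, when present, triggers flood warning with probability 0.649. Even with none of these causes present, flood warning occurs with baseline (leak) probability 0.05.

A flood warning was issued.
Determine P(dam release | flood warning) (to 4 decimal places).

P(dam release | flood warning) ≈ 0.6851

Under noisy-OR, P(flood warning | causes) = 1 − (1−0.05)·∏(1−qᵢ) over the active causes.
For the numerator, keep only dam release=true terms: 0.180368 + 0.052289 = 0.232657
The normalizing constant is 0.05×0.82×0.67 + 0.66655×0.82×0.33 + 0.65895×0.18×0.67 + 0.880291×0.18×0.33 = 0.339596
P(dam release | flood warning) = 0.232657/0.339596 ≈ 0.6851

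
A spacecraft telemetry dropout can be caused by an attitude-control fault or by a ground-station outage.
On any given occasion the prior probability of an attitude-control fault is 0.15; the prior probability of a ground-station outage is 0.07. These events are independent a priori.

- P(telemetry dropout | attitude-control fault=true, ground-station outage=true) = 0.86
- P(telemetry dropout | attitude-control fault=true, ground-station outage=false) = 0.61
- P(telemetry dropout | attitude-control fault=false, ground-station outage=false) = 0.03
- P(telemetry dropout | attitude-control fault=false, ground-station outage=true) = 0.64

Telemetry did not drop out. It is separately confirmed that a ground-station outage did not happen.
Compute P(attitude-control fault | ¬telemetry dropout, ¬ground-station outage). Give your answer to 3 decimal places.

Numerator (weight on configurations with attitude-control fault): 0.39*0.15 = 0.058500
The normalizing constant is 0.97*0.85 + 0.39*0.15 = 0.883000
Posterior = 0.058500 / 0.883000 ≈ 0.066

P(attitude-control fault | ¬telemetry dropout, ¬ground-station outage) ≈ 0.066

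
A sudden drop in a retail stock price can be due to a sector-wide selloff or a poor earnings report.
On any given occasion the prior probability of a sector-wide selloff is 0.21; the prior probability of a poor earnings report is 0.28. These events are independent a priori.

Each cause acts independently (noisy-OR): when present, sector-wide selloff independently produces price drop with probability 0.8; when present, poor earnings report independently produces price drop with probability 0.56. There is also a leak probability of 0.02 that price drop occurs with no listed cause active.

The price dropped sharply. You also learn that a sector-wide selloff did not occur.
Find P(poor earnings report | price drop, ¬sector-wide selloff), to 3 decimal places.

Under noisy-OR, P(price drop | causes) = 1 − (1−0.02)·∏(1−qᵢ) over the active causes.
P(price drop | ¬sector-wide selloff) = 0.02*0.72 + 0.5688*0.28 = 0.014400 + 0.159264 = 0.173664
Of this, 0.159264 comes from 0.5688*0.28 (the poor earnings report=true cases).
So P(poor earnings report | price drop, ¬sector-wide selloff) = 0.159264/0.173664 ≈ 0.917.

P(poor earnings report | price drop, ¬sector-wide selloff) ≈ 0.917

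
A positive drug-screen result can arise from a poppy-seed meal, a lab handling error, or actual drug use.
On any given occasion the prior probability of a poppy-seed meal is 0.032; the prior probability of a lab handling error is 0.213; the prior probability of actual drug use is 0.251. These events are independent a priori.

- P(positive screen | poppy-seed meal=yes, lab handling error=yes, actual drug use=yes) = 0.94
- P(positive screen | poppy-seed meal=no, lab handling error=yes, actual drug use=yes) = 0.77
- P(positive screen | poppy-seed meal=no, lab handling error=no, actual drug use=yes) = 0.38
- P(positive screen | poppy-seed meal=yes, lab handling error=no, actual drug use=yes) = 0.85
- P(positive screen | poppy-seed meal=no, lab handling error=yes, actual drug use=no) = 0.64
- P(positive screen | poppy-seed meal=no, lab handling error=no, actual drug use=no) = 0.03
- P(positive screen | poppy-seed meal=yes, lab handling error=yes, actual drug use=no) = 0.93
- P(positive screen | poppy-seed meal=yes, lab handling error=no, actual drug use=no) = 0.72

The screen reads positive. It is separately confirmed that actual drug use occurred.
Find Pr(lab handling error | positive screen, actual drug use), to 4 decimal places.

Pr(lab handling error | positive screen, actual drug use) ≈ 0.3469

P(positive screen | actual drug use) = 0.38·0.968·0.787 + 0.77·0.968·0.213 + 0.85·0.032·0.787 + 0.94·0.032·0.213 = 0.289490 + 0.158762 + 0.021406 + 0.006407 = 0.476065
Of this, 0.165169 comes from 0.158762 + 0.006407 (the lab handling error=true cases).
Hence the posterior is 0.165169/0.476065 ≈ 0.3469.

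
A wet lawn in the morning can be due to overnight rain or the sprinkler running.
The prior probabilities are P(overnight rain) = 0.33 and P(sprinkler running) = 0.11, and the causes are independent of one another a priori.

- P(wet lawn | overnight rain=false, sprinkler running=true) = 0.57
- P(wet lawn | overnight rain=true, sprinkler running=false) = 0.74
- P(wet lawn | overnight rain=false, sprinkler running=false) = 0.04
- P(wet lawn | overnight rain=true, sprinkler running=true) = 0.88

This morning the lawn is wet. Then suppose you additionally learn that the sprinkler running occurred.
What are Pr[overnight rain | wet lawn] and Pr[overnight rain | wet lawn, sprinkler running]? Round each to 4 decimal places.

Pr[overnight rain | wet lawn] ≈ 0.7910; Pr[overnight rain | wet lawn, sprinkler running] ≈ 0.4320

For the numerator, keep only overnight rain=true terms: 0.217338 + 0.031944 = 0.249282
Denominator P(wet lawn): 0.04×0.67×0.89 + 0.57×0.67×0.11 + 0.74×0.33×0.89 + 0.88×0.33×0.11 = 0.315143
Posterior = 0.249282 / 0.315143 ≈ 0.7910

With the extra evidence:
Numerator (weight on configurations with overnight rain): 0.88*0.33 = 0.290400
Denominator P(wet lawn | sprinkler running): 0.57*0.67 + 0.88*0.33 = 0.672300
Posterior = 0.290400 / 0.672300 ≈ 0.4320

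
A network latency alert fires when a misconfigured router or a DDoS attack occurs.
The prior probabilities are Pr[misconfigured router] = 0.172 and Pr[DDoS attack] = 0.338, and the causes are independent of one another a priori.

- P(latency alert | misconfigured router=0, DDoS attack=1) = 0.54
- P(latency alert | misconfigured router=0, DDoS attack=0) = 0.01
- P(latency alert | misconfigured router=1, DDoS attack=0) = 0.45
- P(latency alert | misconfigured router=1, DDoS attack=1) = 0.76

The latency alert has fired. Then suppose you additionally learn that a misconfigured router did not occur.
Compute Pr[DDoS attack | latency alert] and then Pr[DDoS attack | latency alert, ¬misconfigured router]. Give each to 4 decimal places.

Pr[DDoS attack | latency alert] ≈ 0.7749; Pr[DDoS attack | latency alert, ¬misconfigured router] ≈ 0.9650

P(latency alert) = 0.01·0.828·0.662 + 0.54·0.828·0.338 + 0.45·0.172·0.662 + 0.76·0.172·0.338 = 0.005481 + 0.151127 + 0.051239 + 0.044183 = 0.252030
The DDoS attack-present share is 0.151127 + 0.044183 = 0.195310.
Hence the posterior is 0.195310/0.252030 ≈ 0.7749.

Now condition on the additional information:
Numerator (weight on configurations with DDoS attack): 0.54*0.338 = 0.182520
Denominator P(latency alert | ¬misconfigured router): 0.01*0.662 + 0.54*0.338 = 0.189140
P(DDoS attack | latency alert, ¬misconfigured router) = 0.182520/0.189140 ≈ 0.9650
Ruling out misconfigured router raises the posterior on DDoS attack — the flip side of explaining away.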